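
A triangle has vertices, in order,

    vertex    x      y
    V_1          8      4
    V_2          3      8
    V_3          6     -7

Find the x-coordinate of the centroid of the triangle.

17/3

Apply the shoelace (surveyor's) formula. First the cross-terms c_i = x_i·y_{i+1} − x_{i+1}·y_i:
  52, -69, 80  ⇒  2A = 63, A = 31.5.
Then Σ (x_i + x_{i+1})·c_i = 1071, so x̄ = 1071 / (6·31.5) = 17/3.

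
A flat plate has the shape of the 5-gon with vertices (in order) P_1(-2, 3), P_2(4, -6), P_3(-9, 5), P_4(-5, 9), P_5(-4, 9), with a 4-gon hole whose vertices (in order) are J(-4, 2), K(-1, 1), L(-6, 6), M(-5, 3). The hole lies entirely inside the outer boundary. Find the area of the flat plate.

40.5

Outer boundary:
Cross-terms: 0, -34, -56, -9, 6  ⇒  Σ = -93
Area = |Σ|/2 = 46.5.
Hole:
Σ = (-2) + (0) + (12) + (2) = 12
Area = |Σ|/2 = 6.
Net area = 46.5 − 6 = 40.5.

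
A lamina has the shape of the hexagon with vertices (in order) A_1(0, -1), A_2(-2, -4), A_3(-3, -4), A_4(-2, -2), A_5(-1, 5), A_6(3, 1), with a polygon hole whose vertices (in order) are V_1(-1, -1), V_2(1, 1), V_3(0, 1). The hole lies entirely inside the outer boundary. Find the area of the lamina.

Outer boundary:
Apply Gauss's area formula: 2A = Σ (x_i·y_{i+1} − x_{i+1}·y_i), indices taken mod 6.
Σ = (-2) + (-4) + (-2) + (-12) + (-16) + (-3) = -39
Area = |Σ|/2 = 19.5.
Hole:
V_1→V_2: (-1)(1) − (1)(-1) = 0
V_2→V_3: (1)(1) − (0)(1) = 1
V_3→V_1: (0)(-1) − (-1)(1) = 1
Σ = 2
Area = |Σ|/2 = 1.
Net area = 19.5 − 1 = 18.5.

18.5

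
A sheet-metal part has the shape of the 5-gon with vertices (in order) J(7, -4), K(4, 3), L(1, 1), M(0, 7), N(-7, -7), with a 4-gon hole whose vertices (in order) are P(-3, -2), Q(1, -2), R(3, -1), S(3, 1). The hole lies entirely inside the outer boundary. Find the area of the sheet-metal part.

77.5

Outer boundary:
Apply the shoelace (surveyor's) formula: 2A = Σ (x_i·y_{i+1} − x_{i+1}·y_i), indices taken mod 5.
J→K: (7)(3) − (4)(-4) = 37
K→L: (4)(1) − (1)(3) = 1
L→M: (1)(7) − (0)(1) = 7
M→N: (0)(-7) − (-7)(7) = 49
N→J: (-7)(-4) − (7)(-7) = 77
Σ = 171
Area = |Σ|/2 = 85.5.
Hole:
Apply the shoelace (surveyor's) formula: 2A = Σ (x_i·y_{i+1} − x_{i+1}·y_i), indices taken mod 4.
Σ = (8) + (5) + (6) + (-3) = 16
Area = |Σ|/2 = 8.
Net area = 85.5 − 8 = 77.5.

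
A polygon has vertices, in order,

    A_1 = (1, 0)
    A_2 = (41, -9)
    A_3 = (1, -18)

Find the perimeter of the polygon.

100

|A_1A_2| = √((40)² + (-9)²) = √1681 = 41
|A_2A_3| = √((-40)² + (-9)²) = √1681 = 41
|A_3A_1| = √((0)² + (18)²) = √324 = 18
Perimeter = 41 + 41 + 18 = 100.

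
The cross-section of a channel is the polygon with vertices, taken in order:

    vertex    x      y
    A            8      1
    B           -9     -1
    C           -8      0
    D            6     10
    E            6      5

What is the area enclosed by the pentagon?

75.5

Apply the surveyor's formula: 2A = Σ (x_i·y_{i+1} − x_{i+1}·y_i), indices taken mod 5.
Σ = (1) + (-8) + (-80) + (-30) + (-34) = -151
Area = |Σ|/2 = 75.5.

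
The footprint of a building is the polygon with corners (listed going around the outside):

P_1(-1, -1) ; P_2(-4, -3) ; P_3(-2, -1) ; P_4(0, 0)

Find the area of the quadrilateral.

Σ = (-1) + (-2) + (0) + (0) = -3
Area = |Σ|/2 = 1.5.

1.5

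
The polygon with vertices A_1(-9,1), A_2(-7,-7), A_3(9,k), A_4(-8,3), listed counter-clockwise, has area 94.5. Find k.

10

The doubled signed area Σ (x_i y_{i+1} − x_{i+1} y_i) is linear in k.
With k=0 it equals 179; the coefficient of k is 1 (from the two edges through A_3).
So 1·k + 179 = 2·94.5 = 189 ⇒ k = 10.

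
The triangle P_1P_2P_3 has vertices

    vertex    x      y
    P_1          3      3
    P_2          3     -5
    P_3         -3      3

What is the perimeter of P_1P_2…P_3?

24

|P_1P_2| = √((0)² + (-8)²) = √64 = 8
|P_2P_3| = √((-6)² + (8)²) = √100 = 10
|P_3P_1| = √((6)² + (0)²) = √36 = 6
Perimeter = 8 + 10 + 6 = 24.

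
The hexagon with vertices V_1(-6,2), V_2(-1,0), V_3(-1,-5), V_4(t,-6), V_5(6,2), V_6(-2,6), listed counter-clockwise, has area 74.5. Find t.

Write out the shoelace sum; only the two edges meeting at V_4 involve t:
2·Area = [((-1)·(-6) − t·(-5)) + (t·2 − 6·(-6))] + 79
       = 7·t + 121 = 149
⇒ t = 4.

4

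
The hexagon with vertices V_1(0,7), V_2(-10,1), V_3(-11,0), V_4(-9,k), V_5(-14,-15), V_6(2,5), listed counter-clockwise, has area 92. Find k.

The doubled signed area Σ (x_i y_{i+1} − x_{i+1} y_i) is linear in k.
With k=0 it equals 190; the coefficient of k is 3 (from the two edges through V_4).
So 3·k + 190 = 2·92 = 184 ⇒ k = -2.

-2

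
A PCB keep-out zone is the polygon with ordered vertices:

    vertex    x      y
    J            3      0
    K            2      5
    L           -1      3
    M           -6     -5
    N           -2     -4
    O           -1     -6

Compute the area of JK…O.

Apply the shoelace formula: 2A = Σ (x_i·y_{i+1} − x_{i+1}·y_i), indices taken mod 6.
Σ = (15) + (11) + (23) + (14) + (8) + (18) = 89
Area = |Σ|/2 = 44.5.

44.5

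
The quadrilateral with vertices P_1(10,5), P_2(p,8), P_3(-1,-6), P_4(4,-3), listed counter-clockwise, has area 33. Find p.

9

Write out the shoelace sum; only the two edges meeting at P_2 involve p:
2·Area = [(10·8 − p·5) + (p·(-6) − (-1)·8)] + 77
       = -11·p + 165 = 66
⇒ p = 9.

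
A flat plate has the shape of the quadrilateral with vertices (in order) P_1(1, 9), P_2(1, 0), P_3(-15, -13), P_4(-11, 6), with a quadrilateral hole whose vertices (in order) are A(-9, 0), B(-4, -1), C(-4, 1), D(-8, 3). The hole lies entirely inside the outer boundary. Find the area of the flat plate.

168

Outer boundary:
Apply Gauss's area formula: 2A = Σ (x_i·y_{i+1} − x_{i+1}·y_i), indices taken mod 4.
Σ = (-9) + (-13) + (-233) + (-105) = -360
Area = |Σ|/2 = 180.
Hole:
Σ = (9) + (-8) + (-4) + (27) = 24
Area = |Σ|/2 = 12.
Net area = 180 − 12 = 168.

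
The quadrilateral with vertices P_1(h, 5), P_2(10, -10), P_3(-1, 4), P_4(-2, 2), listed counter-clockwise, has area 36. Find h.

The doubled signed area Σ (x_i y_{i+1} − x_{i+1} y_i) is linear in h.
With h=0 it equals -24; the coefficient of h is -12 (from the two edges through P_1).
So -12·h + -24 = 2·36 = 72 ⇒ h = -8.

-8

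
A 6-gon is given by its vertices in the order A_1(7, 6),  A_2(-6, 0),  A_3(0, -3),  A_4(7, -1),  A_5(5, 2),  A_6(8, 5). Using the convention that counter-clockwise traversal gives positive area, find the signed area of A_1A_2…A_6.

58

Apply the shoelace formula: 2A = Σ (x_i·y_{i+1} − x_{i+1}·y_i), indices taken mod 6.
Σ = (36) + (18) + (21) + (19) + (9) + (13) = 116
Signed area = Σ/2 = 58 (positive ⇒ counter-clockwise traversal).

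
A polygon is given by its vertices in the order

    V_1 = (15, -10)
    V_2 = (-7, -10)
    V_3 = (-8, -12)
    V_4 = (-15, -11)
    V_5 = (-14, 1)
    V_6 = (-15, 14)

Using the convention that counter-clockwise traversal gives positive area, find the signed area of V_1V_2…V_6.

Cross-terms: -220, 4, -92, -169, -181, -60  ⇒  Σ = -718
Signed area = Σ/2 = -359 (negative ⇒ clockwise traversal).

-359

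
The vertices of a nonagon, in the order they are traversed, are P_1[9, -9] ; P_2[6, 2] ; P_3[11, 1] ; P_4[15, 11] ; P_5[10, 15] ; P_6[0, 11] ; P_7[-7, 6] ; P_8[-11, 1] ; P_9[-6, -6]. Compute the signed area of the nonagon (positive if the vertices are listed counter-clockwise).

Apply the shoelace formula: 2A = Σ (x_i·y_{i+1} − x_{i+1}·y_i), indices taken mod 9.
P_1→P_2: (9)(2) − (6)(-9) = 72
P_2→P_3: (6)(1) − (11)(2) = -16
P_3→P_4: (11)(11) − (15)(1) = 106
P_4→P_5: (15)(15) − (10)(11) = 115
P_5→P_6: (10)(11) − (0)(15) = 110
P_6→P_7: (0)(6) − (-7)(11) = 77
P_7→P_8: (-7)(1) − (-11)(6) = 59
P_8→P_9: (-11)(-6) − (-6)(1) = 72
P_9→P_1: (-6)(-9) − (9)(-6) = 108
Σ = 703
Signed area = Σ/2 = 351.5 (positive ⇒ counter-clockwise traversal).

351.5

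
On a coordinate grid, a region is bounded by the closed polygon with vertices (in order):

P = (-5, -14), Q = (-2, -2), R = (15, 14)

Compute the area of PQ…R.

Apply the shoelace formula: 2A = Σ (x_i·y_{i+1} − x_{i+1}·y_i), indices taken mod 3.
Cross-terms: -18, 2, -140  ⇒  Σ = -156
Area = |Σ|/2 = 78.

78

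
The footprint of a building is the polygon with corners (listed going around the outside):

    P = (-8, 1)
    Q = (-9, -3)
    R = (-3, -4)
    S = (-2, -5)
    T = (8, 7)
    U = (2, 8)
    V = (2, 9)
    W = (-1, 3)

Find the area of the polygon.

91.5

Σ = (33) + (27) + (7) + (26) + (50) + (2) + (15) + (23) = 183
Area = |Σ|/2 = 91.5.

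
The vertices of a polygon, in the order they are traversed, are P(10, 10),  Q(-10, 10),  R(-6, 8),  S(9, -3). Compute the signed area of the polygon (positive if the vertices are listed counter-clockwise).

Apply the shoelace (surveyor's) formula: 2A = Σ (x_i·y_{i+1} − x_{i+1}·y_i), indices taken mod 4.
Cross-terms: 200, -20, -54, 120  ⇒  Σ = 246
Signed area = Σ/2 = 123 (positive ⇒ counter-clockwise traversal).

123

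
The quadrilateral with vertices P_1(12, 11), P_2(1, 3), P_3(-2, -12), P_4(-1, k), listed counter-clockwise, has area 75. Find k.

-11

Write out the shoelace sum; only the two edges meeting at P_4 involve k:
2·Area = [((-2)·k − (-1)·(-12)) + ((-1)·11 − 12·k)] + 19
       = -14·k + -4 = 150
⇒ k = -11.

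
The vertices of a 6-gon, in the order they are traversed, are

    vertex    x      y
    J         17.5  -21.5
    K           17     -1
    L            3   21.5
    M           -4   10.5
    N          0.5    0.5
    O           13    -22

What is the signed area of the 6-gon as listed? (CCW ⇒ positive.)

457.375

Cross-terms: 348, 368.5, 117.5, -7.25, -17.5, 105.5  ⇒  Σ = 914.75
Signed area = Σ/2 = 457.375 (positive ⇒ counter-clockwise traversal).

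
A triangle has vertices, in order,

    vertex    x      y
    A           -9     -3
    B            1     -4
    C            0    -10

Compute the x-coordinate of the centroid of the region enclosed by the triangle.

Apply the shoelace formula. First the cross-terms c_i = x_i·y_{i+1} − x_{i+1}·y_i:
  39, -10, -90  ⇒  2A = -61, A = -30.5.
Then Σ (x_i + x_{i+1})·c_i = 488, so x̄ = 488 / (6·(-30.5)) = -8/3.

-8/3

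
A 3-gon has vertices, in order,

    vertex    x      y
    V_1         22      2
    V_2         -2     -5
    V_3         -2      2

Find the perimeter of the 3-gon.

56

|V_1V_2| = √((-24)² + (-7)²) = √625 = 25
|V_2V_3| = √((0)² + (7)²) = √49 = 7
|V_3V_1| = √((24)² + (0)²) = √576 = 24
Perimeter = 25 + 7 + 24 = 56.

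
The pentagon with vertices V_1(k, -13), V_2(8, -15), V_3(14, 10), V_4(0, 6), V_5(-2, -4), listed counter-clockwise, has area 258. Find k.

0

Write out the shoelace sum; only the two edges meeting at V_1 involve k:
2·Area = [((-2)·(-13) − k·(-4)) + (k·(-15) − 8·(-13))] + 386
       = -11·k + 516 = 516
⇒ k = 0.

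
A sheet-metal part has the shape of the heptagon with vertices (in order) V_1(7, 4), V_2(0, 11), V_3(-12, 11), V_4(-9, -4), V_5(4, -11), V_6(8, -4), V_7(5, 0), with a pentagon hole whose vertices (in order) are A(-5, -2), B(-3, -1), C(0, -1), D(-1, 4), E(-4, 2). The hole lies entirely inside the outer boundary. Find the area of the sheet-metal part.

275

Outer boundary:
Apply the surveyor's formula: 2A = Σ (x_i·y_{i+1} − x_{i+1}·y_i), indices taken mod 7.
Σ = (77) + (132) + (147) + (115) + (72) + (20) + (20) = 583
Area = |Σ|/2 = 291.5.
Hole:
Apply Gauss's area formula: 2A = Σ (x_i·y_{i+1} − x_{i+1}·y_i), indices taken mod 5.
Σ = (-1) + (3) + (-1) + (14) + (18) = 33
Area = |Σ|/2 = 16.5.
Net area = 291.5 − 16.5 = 275.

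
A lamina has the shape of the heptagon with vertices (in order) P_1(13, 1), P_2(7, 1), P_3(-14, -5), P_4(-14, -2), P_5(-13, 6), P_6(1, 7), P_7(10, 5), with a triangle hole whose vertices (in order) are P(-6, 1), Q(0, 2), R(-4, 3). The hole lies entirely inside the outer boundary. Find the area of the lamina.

187

Outer boundary:
Apply the surveyor's formula: 2A = Σ (x_i·y_{i+1} − x_{i+1}·y_i), indices taken mod 7.
Cross-terms: 6, -21, -42, -110, -97, -65, -55  ⇒  Σ = -384
Area = |Σ|/2 = 192.
Hole:
Apply the surveyor's formula: 2A = Σ (x_i·y_{i+1} − x_{i+1}·y_i), indices taken mod 3.
Σ = (-12) + (8) + (14) = 10
Area = |Σ|/2 = 5.
Net area = 192 − 5 = 187.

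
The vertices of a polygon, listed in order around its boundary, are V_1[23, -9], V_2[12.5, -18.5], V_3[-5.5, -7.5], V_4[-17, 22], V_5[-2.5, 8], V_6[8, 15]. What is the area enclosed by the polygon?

678.25

Apply the surveyor's formula: 2A = Σ (x_i·y_{i+1} − x_{i+1}·y_i), indices taken mod 6.
V_1→V_2: (23)(-18.5) − (12.5)(-9) = -313
V_2→V_3: (12.5)(-7.5) − (-5.5)(-18.5) = -195.5
V_3→V_4: (-5.5)(22) − (-17)(-7.5) = -248.5
V_4→V_5: (-17)(8) − (-2.5)(22) = -81
V_5→V_6: (-2.5)(15) − (8)(8) = -101.5
V_6→V_1: (8)(-9) − (23)(15) = -417
Σ = -1356.5
Area = |Σ|/2 = 678.25.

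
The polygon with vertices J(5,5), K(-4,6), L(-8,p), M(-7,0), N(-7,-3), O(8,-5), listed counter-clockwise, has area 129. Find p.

5

Write out the shoelace sum; only the two edges meeting at L involve p:
2·Area = [((-4)·p − (-8)·6) + ((-8)·0 − (-7)·p)] + 195
       = 3·p + 243 = 258
⇒ p = 5.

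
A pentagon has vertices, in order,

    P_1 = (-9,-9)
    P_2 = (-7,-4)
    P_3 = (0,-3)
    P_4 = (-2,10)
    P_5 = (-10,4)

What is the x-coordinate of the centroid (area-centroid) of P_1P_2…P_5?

Apply the surveyor's formula. First the cross-terms c_i = x_i·y_{i+1} − x_{i+1}·y_i:
  -27, 21, -6, 92, 126  ⇒  2A = 206, A = 103.
Then Σ (x_i + x_{i+1})·c_i = -3201, so x̄ = -3201 / (6·103) = -1067/206.

-1067/206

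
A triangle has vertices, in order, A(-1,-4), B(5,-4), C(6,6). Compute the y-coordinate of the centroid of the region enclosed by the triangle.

Apply the surveyor's formula. First the cross-terms c_i = x_i·y_{i+1} − x_{i+1}·y_i:
  24, 54, -18  ⇒  2A = 60, A = 30.
Then Σ (y_i + y_{i+1})·c_i = -120, so ȳ = -120 / (6·30) = -2/3.

-2/3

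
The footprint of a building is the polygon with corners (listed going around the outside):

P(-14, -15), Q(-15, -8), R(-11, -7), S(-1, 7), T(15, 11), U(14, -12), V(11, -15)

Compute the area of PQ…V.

541.5

Apply the shoelace (surveyor's) formula: 2A = Σ (x_i·y_{i+1} − x_{i+1}·y_i), indices taken mod 7.
P→Q: (-14)(-8) − (-15)(-15) = -113
Q→R: (-15)(-7) − (-11)(-8) = 17
R→S: (-11)(7) − (-1)(-7) = -84
S→T: (-1)(11) − (15)(7) = -116
T→U: (15)(-12) − (14)(11) = -334
U→V: (14)(-15) − (11)(-12) = -78
V→P: (11)(-15) − (-14)(-15) = -375
Σ = -1083
Area = |Σ|/2 = 541.5.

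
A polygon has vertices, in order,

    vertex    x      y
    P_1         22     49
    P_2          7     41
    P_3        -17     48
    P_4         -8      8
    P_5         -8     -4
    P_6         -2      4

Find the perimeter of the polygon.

|P_1P_2| = √((-15)² + (-8)²) = √289 = 17
|P_2P_3| = √((-24)² + (7)²) = √625 = 25
|P_3P_4| = √((9)² + (-40)²) = √1681 = 41
|P_4P_5| = √((0)² + (-12)²) = √144 = 12
|P_5P_6| = √((6)² + (8)²) = √100 = 10
|P_6P_1| = √((24)² + (45)²) = √2601 = 51
Perimeter = 17 + 25 + 41 + 12 + 10 + 51 = 156.

156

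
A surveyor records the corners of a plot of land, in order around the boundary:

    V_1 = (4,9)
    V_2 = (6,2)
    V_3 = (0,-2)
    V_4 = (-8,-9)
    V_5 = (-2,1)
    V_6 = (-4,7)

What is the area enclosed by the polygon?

87

Cross-terms: -46, -12, -16, -26, -10, -64  ⇒  Σ = -174
Area = |Σ|/2 = 87.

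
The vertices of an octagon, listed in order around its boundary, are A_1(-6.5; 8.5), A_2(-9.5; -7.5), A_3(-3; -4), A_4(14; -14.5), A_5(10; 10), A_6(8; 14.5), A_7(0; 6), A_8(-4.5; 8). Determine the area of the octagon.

341.625

A_1→A_2: (-6.5)(-7.5) − (-9.5)(8.5) = 129.5
A_2→A_3: (-9.5)(-4) − (-3)(-7.5) = 15.5
A_3→A_4: (-3)(-14.5) − (14)(-4) = 99.5
A_4→A_5: (14)(10) − (10)(-14.5) = 285
A_5→A_6: (10)(14.5) − (8)(10) = 65
A_6→A_7: (8)(6) − (0)(14.5) = 48
A_7→A_8: (0)(8) − (-4.5)(6) = 27
A_8→A_1: (-4.5)(8.5) − (-6.5)(8) = 13.75
Σ = 683.25
Area = |Σ|/2 = 341.625.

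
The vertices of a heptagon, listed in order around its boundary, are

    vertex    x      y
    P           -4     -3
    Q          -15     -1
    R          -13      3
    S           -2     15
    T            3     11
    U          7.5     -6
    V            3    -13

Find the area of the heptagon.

Apply Gauss's area formula: 2A = Σ (x_i·y_{i+1} − x_{i+1}·y_i), indices taken mod 7.
Cross-terms: -41, -58, -189, -67, -100.5, -79.5, -61  ⇒  Σ = -596
Area = |Σ|/2 = 298.

298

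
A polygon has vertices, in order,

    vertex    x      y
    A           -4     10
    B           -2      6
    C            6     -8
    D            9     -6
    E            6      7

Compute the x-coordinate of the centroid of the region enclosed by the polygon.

715/199

Apply the shoelace formula. First the cross-terms c_i = x_i·y_{i+1} − x_{i+1}·y_i:
  -4, -20, 36, 99, 88  ⇒  2A = 199, A = 99.5.
Then Σ (x_i + x_{i+1})·c_i = 2145, so x̄ = 2145 / (6·99.5) = 715/199.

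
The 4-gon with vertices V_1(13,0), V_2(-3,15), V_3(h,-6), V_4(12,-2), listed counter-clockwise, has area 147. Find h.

1

Write out the shoelace sum; only the two edges meeting at V_3 involve h:
2·Area = [((-3)·(-6) − h·15) + (h·(-2) − 12·(-6))] + 221
       = -17·h + 311 = 294
⇒ h = 1.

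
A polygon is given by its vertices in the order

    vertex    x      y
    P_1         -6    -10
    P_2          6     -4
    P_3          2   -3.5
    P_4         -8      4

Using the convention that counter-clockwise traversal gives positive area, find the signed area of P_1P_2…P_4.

77.5

Apply Gauss's area formula: 2A = Σ (x_i·y_{i+1} − x_{i+1}·y_i), indices taken mod 4.
P_1→P_2: (-6)(-4) − (6)(-10) = 84
P_2→P_3: (6)(-3.5) − (2)(-4) = -13
P_3→P_4: (2)(4) − (-8)(-3.5) = -20
P_4→P_1: (-8)(-10) − (-6)(4) = 104
Σ = 155
Signed area = Σ/2 = 77.5 (positive ⇒ counter-clockwise traversal).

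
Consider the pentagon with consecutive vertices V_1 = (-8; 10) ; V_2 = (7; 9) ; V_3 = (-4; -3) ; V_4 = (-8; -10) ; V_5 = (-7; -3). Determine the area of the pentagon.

Apply the shoelace (surveyor's) formula: 2A = Σ (x_i·y_{i+1} − x_{i+1}·y_i), indices taken mod 5.
V_1→V_2: (-8)(9) − (7)(10) = -142
V_2→V_3: (7)(-3) − (-4)(9) = 15
V_3→V_4: (-4)(-10) − (-8)(-3) = 16
V_4→V_5: (-8)(-3) − (-7)(-10) = -46
V_5→V_1: (-7)(10) − (-8)(-3) = -94
Σ = -251
Area = |Σ|/2 = 125.5.

125.5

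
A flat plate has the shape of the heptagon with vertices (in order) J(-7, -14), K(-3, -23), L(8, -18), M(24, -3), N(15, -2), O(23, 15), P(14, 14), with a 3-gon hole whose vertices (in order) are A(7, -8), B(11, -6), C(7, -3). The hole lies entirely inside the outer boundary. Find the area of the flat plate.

513.5

Outer boundary:
Σ = (119) + (238) + (408) + (-3) + (271) + (112) + (-98) = 1047
Area = |Σ|/2 = 523.5.
Hole:
Apply the shoelace formula: 2A = Σ (x_i·y_{i+1} − x_{i+1}·y_i), indices taken mod 3.
Σ = (46) + (9) + (-35) = 20
Area = |Σ|/2 = 10.
Net area = 523.5 − 10 = 513.5.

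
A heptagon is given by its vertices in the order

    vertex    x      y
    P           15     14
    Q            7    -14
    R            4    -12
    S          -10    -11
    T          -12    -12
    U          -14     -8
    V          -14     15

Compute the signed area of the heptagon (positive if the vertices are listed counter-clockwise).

Apply the surveyor's formula: 2A = Σ (x_i·y_{i+1} − x_{i+1}·y_i), indices taken mod 7.
Σ = (-308) + (-28) + (-164) + (-12) + (-72) + (-322) + (-421) = -1327
Signed area = Σ/2 = -663.5 (negative ⇒ clockwise traversal).

-663.5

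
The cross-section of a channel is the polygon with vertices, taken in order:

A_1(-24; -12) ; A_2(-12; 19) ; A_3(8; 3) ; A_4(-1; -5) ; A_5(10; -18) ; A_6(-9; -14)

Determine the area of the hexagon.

643.5

Apply the surveyor's formula: 2A = Σ (x_i·y_{i+1} − x_{i+1}·y_i), indices taken mod 6.
Cross-terms: -600, -188, -37, 68, -302, -228  ⇒  Σ = -1287
Area = |Σ|/2 = 643.5.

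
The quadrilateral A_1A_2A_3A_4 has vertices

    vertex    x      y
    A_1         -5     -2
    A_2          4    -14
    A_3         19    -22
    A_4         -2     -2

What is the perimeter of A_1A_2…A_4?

|A_1A_2| = √((9)² + (-12)²) = √225 = 15
|A_2A_3| = √((15)² + (-8)²) = √289 = 17
|A_3A_4| = √((-21)² + (20)²) = √841 = 29
|A_4A_1| = √((-3)² + (0)²) = √9 = 3
Perimeter = 15 + 17 + 29 + 3 = 64.

64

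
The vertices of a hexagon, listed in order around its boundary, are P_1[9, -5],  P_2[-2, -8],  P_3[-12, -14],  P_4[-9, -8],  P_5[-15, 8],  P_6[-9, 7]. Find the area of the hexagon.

P_1→P_2: (9)(-8) − (-2)(-5) = -82
P_2→P_3: (-2)(-14) − (-12)(-8) = -68
P_3→P_4: (-12)(-8) − (-9)(-14) = -30
P_4→P_5: (-9)(8) − (-15)(-8) = -192
P_5→P_6: (-15)(7) − (-9)(8) = -33
P_6→P_1: (-9)(-5) − (9)(7) = -18
Σ = -423
Area = |Σ|/2 = 211.5.

211.5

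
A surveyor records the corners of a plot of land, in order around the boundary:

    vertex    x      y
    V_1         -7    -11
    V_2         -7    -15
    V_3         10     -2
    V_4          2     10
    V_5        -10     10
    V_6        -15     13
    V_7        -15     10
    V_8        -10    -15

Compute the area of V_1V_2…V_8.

405.5

Apply the shoelace (surveyor's) formula: 2A = Σ (x_i·y_{i+1} − x_{i+1}·y_i), indices taken mod 8.
Σ = (28) + (164) + (104) + (120) + (20) + (45) + (325) + (5) = 811
Area = |Σ|/2 = 405.5.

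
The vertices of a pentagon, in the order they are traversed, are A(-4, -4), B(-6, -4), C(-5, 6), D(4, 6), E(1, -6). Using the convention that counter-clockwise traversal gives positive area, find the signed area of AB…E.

-88

Apply Gauss's area formula: 2A = Σ (x_i·y_{i+1} − x_{i+1}·y_i), indices taken mod 5.
A→B: (-4)(-4) − (-6)(-4) = -8
B→C: (-6)(6) − (-5)(-4) = -56
C→D: (-5)(6) − (4)(6) = -54
D→E: (4)(-6) − (1)(6) = -30
E→A: (1)(-4) − (-4)(-6) = -28
Σ = -176
Signed area = Σ/2 = -88 (negative ⇒ clockwise traversal).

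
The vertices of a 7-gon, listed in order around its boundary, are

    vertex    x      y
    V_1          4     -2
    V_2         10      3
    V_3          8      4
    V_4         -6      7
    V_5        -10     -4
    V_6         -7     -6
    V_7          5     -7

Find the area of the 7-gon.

175.5

Σ = (32) + (16) + (80) + (94) + (32) + (79) + (18) = 351
Area = |Σ|/2 = 175.5.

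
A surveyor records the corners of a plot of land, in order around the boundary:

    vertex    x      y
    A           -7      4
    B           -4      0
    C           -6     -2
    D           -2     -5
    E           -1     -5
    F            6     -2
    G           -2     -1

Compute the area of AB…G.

31

Apply the shoelace formula: 2A = Σ (x_i·y_{i+1} − x_{i+1}·y_i), indices taken mod 7.
Σ = (16) + (8) + (26) + (5) + (32) + (-10) + (-15) = 62
Area = |Σ|/2 = 31.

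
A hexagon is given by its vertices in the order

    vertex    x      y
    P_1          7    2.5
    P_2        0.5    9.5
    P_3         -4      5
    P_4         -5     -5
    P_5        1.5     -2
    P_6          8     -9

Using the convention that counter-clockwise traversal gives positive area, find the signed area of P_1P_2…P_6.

Σ = (65.25) + (40.5) + (45) + (17.5) + (2.5) + (83) = 253.75
Signed area = Σ/2 = 126.875 (positive ⇒ counter-clockwise traversal).

126.875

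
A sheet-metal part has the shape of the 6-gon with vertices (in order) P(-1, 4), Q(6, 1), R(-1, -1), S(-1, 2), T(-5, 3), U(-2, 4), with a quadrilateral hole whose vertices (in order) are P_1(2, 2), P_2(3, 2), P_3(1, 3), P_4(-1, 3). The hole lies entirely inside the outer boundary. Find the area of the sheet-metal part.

20.5

Outer boundary:
Apply the surveyor's formula: 2A = Σ (x_i·y_{i+1} − x_{i+1}·y_i), indices taken mod 6.
Σ = (-25) + (-5) + (-3) + (7) + (-14) + (-4) = -44
Area = |Σ|/2 = 22.
Hole:
Apply the surveyor's formula: 2A = Σ (x_i·y_{i+1} − x_{i+1}·y_i), indices taken mod 4.
Σ = (-2) + (7) + (6) + (-8) = 3
Area = |Σ|/2 = 1.5.
Net area = 22 − 1.5 = 20.5.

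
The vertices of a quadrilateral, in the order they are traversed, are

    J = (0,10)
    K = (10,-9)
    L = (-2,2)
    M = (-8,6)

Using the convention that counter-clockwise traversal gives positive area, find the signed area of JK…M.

-87

Apply the shoelace formula: 2A = Σ (x_i·y_{i+1} − x_{i+1}·y_i), indices taken mod 4.
J→K: (0)(-9) − (10)(10) = -100
K→L: (10)(2) − (-2)(-9) = 2
L→M: (-2)(6) − (-8)(2) = 4
M→J: (-8)(10) − (0)(6) = -80
Σ = -174
Signed area = Σ/2 = -87 (negative ⇒ clockwise traversal).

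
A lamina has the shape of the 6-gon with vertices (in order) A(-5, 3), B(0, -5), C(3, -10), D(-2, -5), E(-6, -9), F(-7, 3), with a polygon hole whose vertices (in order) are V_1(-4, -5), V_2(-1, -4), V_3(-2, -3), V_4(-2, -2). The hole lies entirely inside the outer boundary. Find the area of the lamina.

Outer boundary:
Apply the shoelace (surveyor's) formula: 2A = Σ (x_i·y_{i+1} − x_{i+1}·y_i), indices taken mod 6.
Σ = (25) + (15) + (-35) + (-12) + (-81) + (-6) = -94
Area = |Σ|/2 = 47.
Hole:
Apply the shoelace formula: 2A = Σ (x_i·y_{i+1} − x_{i+1}·y_i), indices taken mod 4.
Σ = (11) + (-5) + (-2) + (2) = 6
Area = |Σ|/2 = 3.
Net area = 47 − 3 = 44.

44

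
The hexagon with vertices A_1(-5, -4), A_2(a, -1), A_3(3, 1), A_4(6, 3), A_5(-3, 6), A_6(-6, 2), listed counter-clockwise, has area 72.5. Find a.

The doubled signed area Σ (x_i y_{i+1} − x_{i+1} y_i) is linear in a.
With a=0 it equals 120; the coefficient of a is 5 (from the two edges through A_2).
So 5·a + 120 = 2·72.5 = 145 ⇒ a = 5.

5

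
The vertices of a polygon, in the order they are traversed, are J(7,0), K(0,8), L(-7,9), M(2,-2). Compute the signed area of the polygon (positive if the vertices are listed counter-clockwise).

Σ = (56) + (56) + (-4) + (14) = 122
Signed area = Σ/2 = 61 (positive ⇒ counter-clockwise traversal).

61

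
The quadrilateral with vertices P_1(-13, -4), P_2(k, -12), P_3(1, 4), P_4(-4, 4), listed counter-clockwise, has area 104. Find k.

-6

Write out the shoelace sum; only the two edges meeting at P_2 involve k:
2·Area = [((-13)·(-12) − k·(-4)) + (k·4 − 1·(-12))] + 88
       = 8·k + 256 = 208
⇒ k = -6.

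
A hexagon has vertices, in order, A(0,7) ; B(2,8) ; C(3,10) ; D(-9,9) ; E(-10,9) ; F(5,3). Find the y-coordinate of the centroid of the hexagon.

1553/204

Apply the shoelace (surveyor's) formula. First the cross-terms c_i = x_i·y_{i+1} − x_{i+1}·y_i:
  -14, -4, 117, 9, -75, 35  ⇒  2A = 68, A = 34.
Then Σ (y_i + y_{i+1})·c_i = 1553, so ȳ = 1553 / (6·34) = 1553/204.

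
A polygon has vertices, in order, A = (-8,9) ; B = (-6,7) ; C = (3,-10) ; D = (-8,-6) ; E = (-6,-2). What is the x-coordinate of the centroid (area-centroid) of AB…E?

Apply the shoelace formula. First the cross-terms c_i = x_i·y_{i+1} − x_{i+1}·y_i:
  -2, 39, -98, -20, -70  ⇒  2A = -151, A = -75.5.
Then Σ (x_i + x_{i+1})·c_i = 1661, so x̄ = 1661 / (6·(-75.5)) = -11/3.

-11/3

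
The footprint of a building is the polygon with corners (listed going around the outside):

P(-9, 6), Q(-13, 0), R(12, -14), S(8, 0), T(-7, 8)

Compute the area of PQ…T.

233

Apply the surveyor's formula: 2A = Σ (x_i·y_{i+1} − x_{i+1}·y_i), indices taken mod 5.
Σ = (78) + (182) + (112) + (64) + (30) = 466
Area = |Σ|/2 = 233.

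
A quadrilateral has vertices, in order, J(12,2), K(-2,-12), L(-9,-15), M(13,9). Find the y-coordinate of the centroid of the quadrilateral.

Apply the shoelace formula. First the cross-terms c_i = x_i·y_{i+1} − x_{i+1}·y_i:
  -140, -78, 114, -82  ⇒  2A = -186, A = -93.
Then Σ (y_i + y_{i+1})·c_i = 1920, so ȳ = 1920 / (6·(-93)) = -320/93.

-320/93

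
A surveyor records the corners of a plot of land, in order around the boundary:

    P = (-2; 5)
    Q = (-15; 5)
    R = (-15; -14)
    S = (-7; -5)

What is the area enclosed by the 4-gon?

141

Apply the surveyor's formula: 2A = Σ (x_i·y_{i+1} − x_{i+1}·y_i), indices taken mod 4.
Σ = (65) + (285) + (-23) + (-45) = 282
Area = |Σ|/2 = 141.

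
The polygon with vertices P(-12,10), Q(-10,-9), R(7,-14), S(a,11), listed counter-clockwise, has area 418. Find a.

9

The doubled signed area Σ (x_i y_{i+1} − x_{i+1} y_i) is linear in a.
With a=0 it equals 620; the coefficient of a is 24 (from the two edges through S).
So 24·a + 620 = 2·418 = 836 ⇒ a = 9.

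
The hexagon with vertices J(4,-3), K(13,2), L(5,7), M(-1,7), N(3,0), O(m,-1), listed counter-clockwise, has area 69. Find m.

Write out the shoelace sum; only the two edges meeting at O involve m:
2·Area = [(3·(-1) − m·0) + (m·(-3) − 4·(-1))] + 149
       = -3·m + 150 = 138
⇒ m = 4.

4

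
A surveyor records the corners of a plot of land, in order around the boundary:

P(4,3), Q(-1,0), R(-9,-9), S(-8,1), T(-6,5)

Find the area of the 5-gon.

Σ = (3) + (9) + (-81) + (-34) + (-38) = -141
Area = |Σ|/2 = 70.5.

70.5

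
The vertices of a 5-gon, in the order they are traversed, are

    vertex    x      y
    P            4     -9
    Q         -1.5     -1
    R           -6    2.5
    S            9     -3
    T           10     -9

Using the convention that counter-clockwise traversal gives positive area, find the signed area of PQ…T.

P→Q: (4)(-1) − (-1.5)(-9) = -17.5
Q→R: (-1.5)(2.5) − (-6)(-1) = -9.75
R→S: (-6)(-3) − (9)(2.5) = -4.5
S→T: (9)(-9) − (10)(-3) = -51
T→P: (10)(-9) − (4)(-9) = -54
Σ = -136.75
Signed area = Σ/2 = -68.375 (negative ⇒ clockwise traversal).

-68.375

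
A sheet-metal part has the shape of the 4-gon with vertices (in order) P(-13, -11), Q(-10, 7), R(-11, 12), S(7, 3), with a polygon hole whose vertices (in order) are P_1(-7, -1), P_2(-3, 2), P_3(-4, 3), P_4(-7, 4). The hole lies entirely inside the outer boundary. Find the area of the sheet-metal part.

Outer boundary:
Σ = (-201) + (-43) + (-117) + (-38) = -399
Area = |Σ|/2 = 199.5.
Hole:
Apply the shoelace (surveyor's) formula: 2A = Σ (x_i·y_{i+1} − x_{i+1}·y_i), indices taken mod 4.
Cross-terms: -17, -1, 5, 35  ⇒  Σ = 22
Area = |Σ|/2 = 11.
Net area = 199.5 − 11 = 188.5.

188.5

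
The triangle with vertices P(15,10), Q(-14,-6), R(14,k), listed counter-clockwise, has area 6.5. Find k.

9

The doubled signed area Σ (x_i y_{i+1} − x_{i+1} y_i) is linear in k.
With k=0 it equals 274; the coefficient of k is -29 (from the two edges through R).
So -29·k + 274 = 2·6.5 = 13 ⇒ k = 9.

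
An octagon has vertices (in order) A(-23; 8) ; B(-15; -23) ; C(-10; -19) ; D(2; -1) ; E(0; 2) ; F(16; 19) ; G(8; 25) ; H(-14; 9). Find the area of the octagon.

744.5

Apply the shoelace (surveyor's) formula: 2A = Σ (x_i·y_{i+1} − x_{i+1}·y_i), indices taken mod 8.
Σ = (649) + (55) + (48) + (4) + (-32) + (248) + (422) + (95) = 1489
Area = |Σ|/2 = 744.5.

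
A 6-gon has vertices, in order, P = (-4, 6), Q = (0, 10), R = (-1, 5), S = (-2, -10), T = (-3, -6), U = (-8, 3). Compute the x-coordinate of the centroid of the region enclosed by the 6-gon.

-413/121

Apply Gauss's area formula. First the cross-terms c_i = x_i·y_{i+1} − x_{i+1}·y_i:
  -40, 10, 20, -18, -57, -36  ⇒  2A = -121, A = -60.5.
Then Σ (x_i + x_{i+1})·c_i = 1239, so x̄ = 1239 / (6·(-60.5)) = -413/121.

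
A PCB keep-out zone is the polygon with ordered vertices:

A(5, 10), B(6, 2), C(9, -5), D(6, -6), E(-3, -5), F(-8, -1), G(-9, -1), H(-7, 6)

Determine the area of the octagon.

Apply the surveyor's formula: 2A = Σ (x_i·y_{i+1} − x_{i+1}·y_i), indices taken mod 8.
Σ = (-50) + (-48) + (-24) + (-48) + (-37) + (-1) + (-61) + (-100) = -369
Area = |Σ|/2 = 184.5.

184.5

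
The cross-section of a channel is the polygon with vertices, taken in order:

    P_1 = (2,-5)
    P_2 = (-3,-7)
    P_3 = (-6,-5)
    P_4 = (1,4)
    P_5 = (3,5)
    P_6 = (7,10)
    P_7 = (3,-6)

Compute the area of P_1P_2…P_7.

Σ = (-29) + (-27) + (-19) + (-7) + (-5) + (-72) + (-3) = -162
Area = |Σ|/2 = 81.

81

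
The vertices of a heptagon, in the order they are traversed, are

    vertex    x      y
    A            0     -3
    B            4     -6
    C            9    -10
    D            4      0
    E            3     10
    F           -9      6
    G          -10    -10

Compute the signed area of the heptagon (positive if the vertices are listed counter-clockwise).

197

Σ = (12) + (14) + (40) + (40) + (108) + (150) + (30) = 394
Signed area = Σ/2 = 197 (positive ⇒ counter-clockwise traversal).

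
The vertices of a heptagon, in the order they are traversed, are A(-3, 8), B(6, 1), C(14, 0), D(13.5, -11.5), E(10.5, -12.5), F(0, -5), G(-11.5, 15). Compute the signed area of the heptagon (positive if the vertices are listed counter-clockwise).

Cross-terms: -51, -14, -161, -48, -52.5, -57.5, -47  ⇒  Σ = -431
Signed area = Σ/2 = -215.5 (negative ⇒ clockwise traversal).

-215.5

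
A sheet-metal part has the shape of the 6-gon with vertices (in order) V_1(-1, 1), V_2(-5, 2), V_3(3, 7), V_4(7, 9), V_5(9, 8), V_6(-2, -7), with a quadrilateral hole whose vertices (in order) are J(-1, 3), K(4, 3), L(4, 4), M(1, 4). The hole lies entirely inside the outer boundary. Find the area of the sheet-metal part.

66.5

Outer boundary:
Σ = (3) + (-41) + (-22) + (-25) + (-47) + (-9) = -141
Area = |Σ|/2 = 70.5.
Hole:
Cross-terms: -15, 4, 12, 7  ⇒  Σ = 8
Area = |Σ|/2 = 4.
Net area = 70.5 − 4 = 66.5.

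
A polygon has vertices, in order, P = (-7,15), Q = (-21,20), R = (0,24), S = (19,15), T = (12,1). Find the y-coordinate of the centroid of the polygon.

1453/99

Apply the surveyor's formula. First the cross-terms c_i = x_i·y_{i+1} − x_{i+1}·y_i:
  175, -504, -456, -161, 187  ⇒  2A = -759, A = -379.5.
Then Σ (y_i + y_{i+1})·c_i = -33419, so ȳ = -33419 / (6·(-379.5)) = 1453/99.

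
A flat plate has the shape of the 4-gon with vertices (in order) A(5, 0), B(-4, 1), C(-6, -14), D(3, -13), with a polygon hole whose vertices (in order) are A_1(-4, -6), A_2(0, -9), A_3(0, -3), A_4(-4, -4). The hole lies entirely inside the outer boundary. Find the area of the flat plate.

110

Outer boundary:
Apply the surveyor's formula: 2A = Σ (x_i·y_{i+1} − x_{i+1}·y_i), indices taken mod 4.
Σ = (5) + (62) + (120) + (65) = 252
Area = |Σ|/2 = 126.
Hole:
Cross-terms: 36, 0, -12, 8  ⇒  Σ = 32
Area = |Σ|/2 = 16.
Net area = 126 − 16 = 110.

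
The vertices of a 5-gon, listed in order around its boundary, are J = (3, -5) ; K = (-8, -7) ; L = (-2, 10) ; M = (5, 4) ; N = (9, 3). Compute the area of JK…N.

Σ = (-61) + (-94) + (-58) + (-21) + (-54) = -288
Area = |Σ|/2 = 144.

144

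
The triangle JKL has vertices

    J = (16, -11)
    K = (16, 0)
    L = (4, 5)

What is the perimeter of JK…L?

|JK| = √((0)² + (11)²) = √121 = 11
|KL| = √((-12)² + (5)²) = √169 = 13
|LJ| = √((12)² + (-16)²) = √400 = 20
Perimeter = 11 + 13 + 20 = 44.

44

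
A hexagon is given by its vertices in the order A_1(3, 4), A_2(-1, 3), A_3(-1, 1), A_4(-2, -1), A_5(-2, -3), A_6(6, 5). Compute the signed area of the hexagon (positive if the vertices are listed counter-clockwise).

A_1→A_2: (3)(3) − (-1)(4) = 13
A_2→A_3: (-1)(1) − (-1)(3) = 2
A_3→A_4: (-1)(-1) − (-2)(1) = 3
A_4→A_5: (-2)(-3) − (-2)(-1) = 4
A_5→A_6: (-2)(5) − (6)(-3) = 8
A_6→A_1: (6)(4) − (3)(5) = 9
Σ = 39
Signed area = Σ/2 = 19.5 (positive ⇒ counter-clockwise traversal).

19.5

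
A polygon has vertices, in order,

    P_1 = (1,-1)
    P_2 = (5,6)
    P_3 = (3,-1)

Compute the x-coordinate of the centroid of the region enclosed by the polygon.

3

Apply Gauss's area formula. First the cross-terms c_i = x_i·y_{i+1} − x_{i+1}·y_i:
  11, -23, -2  ⇒  2A = -14, A = -7.
Then Σ (x_i + x_{i+1})·c_i = -126, so x̄ = -126 / (6·(-7)) = 3.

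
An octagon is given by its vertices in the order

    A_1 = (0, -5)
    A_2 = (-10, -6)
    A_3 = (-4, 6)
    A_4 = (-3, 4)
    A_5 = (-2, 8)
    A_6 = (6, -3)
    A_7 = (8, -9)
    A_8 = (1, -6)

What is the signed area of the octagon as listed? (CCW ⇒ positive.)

-132

Apply the surveyor's formula: 2A = Σ (x_i·y_{i+1} − x_{i+1}·y_i), indices taken mod 8.
Σ = (-50) + (-84) + (2) + (-16) + (-42) + (-30) + (-39) + (-5) = -264
Signed area = Σ/2 = -132 (negative ⇒ clockwise traversal).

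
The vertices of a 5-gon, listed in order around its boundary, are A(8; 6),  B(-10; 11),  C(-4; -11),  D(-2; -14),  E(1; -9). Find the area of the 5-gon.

Apply the shoelace formula: 2A = Σ (x_i·y_{i+1} − x_{i+1}·y_i), indices taken mod 5.
Cross-terms: 148, 154, 34, 32, 78  ⇒  Σ = 446
Area = |Σ|/2 = 223.

223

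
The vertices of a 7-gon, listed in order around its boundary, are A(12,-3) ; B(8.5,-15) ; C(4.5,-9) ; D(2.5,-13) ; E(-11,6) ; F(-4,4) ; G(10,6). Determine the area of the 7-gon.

Σ = (-154.5) + (-9) + (-36) + (-128) + (-20) + (-64) + (-102) = -513.5
Area = |Σ|/2 = 256.75.

256.75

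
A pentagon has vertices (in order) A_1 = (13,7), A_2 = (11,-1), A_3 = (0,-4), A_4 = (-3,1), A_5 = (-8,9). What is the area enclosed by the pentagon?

Apply the shoelace (surveyor's) formula: 2A = Σ (x_i·y_{i+1} − x_{i+1}·y_i), indices taken mod 5.
Cross-terms: -90, -44, -12, -19, -173  ⇒  Σ = -338
Area = |Σ|/2 = 169.

169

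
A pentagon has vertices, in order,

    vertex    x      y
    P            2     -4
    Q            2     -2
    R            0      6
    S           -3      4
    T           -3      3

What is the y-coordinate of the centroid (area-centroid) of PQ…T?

Apply the surveyor's formula. First the cross-terms c_i = x_i·y_{i+1} − x_{i+1}·y_i:
  4, 12, 18, 3, 6  ⇒  2A = 43, A = 21.5.
Then Σ (y_i + y_{i+1})·c_i = 219, so ȳ = 219 / (6·21.5) = 73/43.

73/43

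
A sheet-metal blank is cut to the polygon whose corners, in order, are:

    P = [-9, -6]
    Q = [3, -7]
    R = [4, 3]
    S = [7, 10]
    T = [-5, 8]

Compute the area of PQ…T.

172.5

Σ = (81) + (37) + (19) + (106) + (102) = 345
Area = |Σ|/2 = 172.5.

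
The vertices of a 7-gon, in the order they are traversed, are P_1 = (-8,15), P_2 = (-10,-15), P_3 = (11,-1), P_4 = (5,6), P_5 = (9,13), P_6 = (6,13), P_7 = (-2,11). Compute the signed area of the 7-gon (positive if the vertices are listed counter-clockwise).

Σ = (270) + (175) + (71) + (11) + (39) + (92) + (58) = 716
Signed area = Σ/2 = 358 (positive ⇒ counter-clockwise traversal).

358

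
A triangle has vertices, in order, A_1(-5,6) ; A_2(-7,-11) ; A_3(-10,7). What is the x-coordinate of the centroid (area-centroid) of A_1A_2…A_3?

-22/3

Apply the shoelace (surveyor's) formula. First the cross-terms c_i = x_i·y_{i+1} − x_{i+1}·y_i:
  97, -159, -25  ⇒  2A = -87, A = -43.5.
Then Σ (x_i + x_{i+1})·c_i = 1914, so x̄ = 1914 / (6·(-43.5)) = -22/3.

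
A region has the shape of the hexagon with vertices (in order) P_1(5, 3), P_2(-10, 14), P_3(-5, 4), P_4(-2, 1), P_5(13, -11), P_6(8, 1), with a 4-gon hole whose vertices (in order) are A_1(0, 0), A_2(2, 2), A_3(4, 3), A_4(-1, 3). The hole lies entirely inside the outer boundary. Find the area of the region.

124.5

Outer boundary:
Cross-terms: 100, 30, 3, 9, 101, 19  ⇒  Σ = 262
Area = |Σ|/2 = 131.
Hole:
Σ = (0) + (-2) + (15) + (0) = 13
Area = |Σ|/2 = 6.5.
Net area = 131 − 6.5 = 124.5.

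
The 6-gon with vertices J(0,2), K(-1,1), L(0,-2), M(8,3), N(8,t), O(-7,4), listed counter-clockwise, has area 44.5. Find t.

5

Write out the shoelace sum; only the two edges meeting at N involve t:
2·Area = [(8·t − 8·3) + (8·4 − (-7)·t)] + 6
       = 15·t + 14 = 89
⇒ t = 5.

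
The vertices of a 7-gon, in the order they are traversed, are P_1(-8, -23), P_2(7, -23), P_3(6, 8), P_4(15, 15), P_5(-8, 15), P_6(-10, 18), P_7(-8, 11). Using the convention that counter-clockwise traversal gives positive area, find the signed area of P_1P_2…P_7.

Apply the shoelace (surveyor's) formula: 2A = Σ (x_i·y_{i+1} − x_{i+1}·y_i), indices taken mod 7.
Cross-terms: 345, 194, -30, 345, 6, 34, 272  ⇒  Σ = 1166
Signed area = Σ/2 = 583 (positive ⇒ counter-clockwise traversal).

583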